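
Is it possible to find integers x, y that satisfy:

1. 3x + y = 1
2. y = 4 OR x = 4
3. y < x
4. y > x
No

A contradictory subset is {y < x, y > x}. No integer assignment can satisfy these jointly:

  - y < x: bounds one variable relative to another variable
  - y > x: bounds one variable relative to another variable

Direct contradiction: x > y and y > x cannot both hold.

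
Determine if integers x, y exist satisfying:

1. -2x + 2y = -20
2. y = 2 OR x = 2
Yes

Take x = 2, y = -8. Substituting into each constraint:
  (1) -2(2) + 2(-8) = -20 ✓
  (2) x = 2, target 2 ✓ (second branch holds)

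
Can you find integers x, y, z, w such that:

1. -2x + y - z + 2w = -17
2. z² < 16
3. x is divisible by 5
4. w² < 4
Yes

Take x = 0, y = -20, z = -1, w = 1. Substituting into each constraint:
  (1) -2(0) + (-20) + 1 + 2(1) = -17 ✓
  (2) z² = (-1)² = 1, and 1 < 16 ✓
  (3) 0 = 5 × 0, remainder 0 ✓
  (4) w² = (1)² = 1, and 1 < 4 ✓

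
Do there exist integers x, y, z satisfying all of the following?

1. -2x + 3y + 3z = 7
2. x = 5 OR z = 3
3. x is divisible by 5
Yes

Take x = -5, y = -4, z = 3. Substituting into each constraint:
  (1) -2(-5) + 3(-4) + 3(3) = 7 ✓
  (2) z = 3, target 3 ✓ (second branch holds)
  (3) -5 = 5 × -1, remainder 0 ✓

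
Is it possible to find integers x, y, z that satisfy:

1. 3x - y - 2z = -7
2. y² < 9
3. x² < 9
Yes

Take x = 0, y = 1, z = 3. Substituting into each constraint:
  (1) 3(0) + (-1) - 2(3) = -7 ✓
  (2) y² = (1)² = 1, and 1 < 9 ✓
  (3) x² = (0)² = 0, and 0 < 9 ✓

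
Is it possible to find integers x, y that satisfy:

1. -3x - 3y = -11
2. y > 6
No

Even the single constraint (-3x - 3y = -11) is infeasible over the integers.

  - -3x - 3y = -11: every term on the left is divisible by 3, so the LHS ≡ 0 (mod 3), but the RHS -11 is not — no integer solution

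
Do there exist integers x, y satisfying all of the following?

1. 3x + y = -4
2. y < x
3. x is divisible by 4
Yes

Take x = 0, y = -4. Substituting into each constraint:
  (1) 3(0) + (-4) = -4 ✓
  (2) -4 < 0 ✓
  (3) 0 = 4 × 0, remainder 0 ✓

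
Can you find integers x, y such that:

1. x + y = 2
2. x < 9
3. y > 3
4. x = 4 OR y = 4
Yes

Take x = -2, y = 4. Substituting into each constraint:
  (1) (-2) + 4 = 2 ✓
  (2) -2 < 9 ✓
  (3) 4 > 3 ✓
  (4) y = 4, target 4 ✓ (second branch holds)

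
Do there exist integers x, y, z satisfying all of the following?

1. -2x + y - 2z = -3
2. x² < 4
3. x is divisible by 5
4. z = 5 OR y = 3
Yes

Take x = 0, y = 3, z = 3. Substituting into each constraint:
  (1) -2(0) + 3 - 2(3) = -3 ✓
  (2) x² = (0)² = 0, and 0 < 4 ✓
  (3) 0 = 5 × 0, remainder 0 ✓
  (4) y = 3, target 3 ✓ (second branch holds)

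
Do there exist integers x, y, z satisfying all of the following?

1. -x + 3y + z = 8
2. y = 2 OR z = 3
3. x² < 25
Yes

Take x = -2, y = 2, z = 0. Substituting into each constraint:
  (1) 2 + 3(2) + 0 = 8 ✓
  (2) y = 2, target 2 ✓ (first branch holds)
  (3) x² = (-2)² = 4, and 4 < 25 ✓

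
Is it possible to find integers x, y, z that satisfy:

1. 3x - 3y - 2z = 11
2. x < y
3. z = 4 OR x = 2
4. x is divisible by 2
Yes

Take x = 2, y = 3, z = -7. Substituting into each constraint:
  (1) 3(2) - 3(3) - 2(-7) = 11 ✓
  (2) 2 < 3 ✓
  (3) x = 2, target 2 ✓ (second branch holds)
  (4) 2 = 2 × 1, remainder 0 ✓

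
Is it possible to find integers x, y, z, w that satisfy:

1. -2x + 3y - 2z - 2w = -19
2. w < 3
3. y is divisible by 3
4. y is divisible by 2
No

A contradictory subset is {-2x + 3y - 2z - 2w = -19, y is divisible by 2}. No integer assignment can satisfy these jointly:

  - -2x + 3y - 2z - 2w = -19: is a linear equation tying the variables together
  - y is divisible by 2: restricts y to multiples of 2

Modular obstruction: writing y = 2y', every remaining term of the linear equation is divisible by 2, so the left side is ≡ 0 (mod 2); but the right side -19 ≡ 1 (mod 2). No integers can satisfy it.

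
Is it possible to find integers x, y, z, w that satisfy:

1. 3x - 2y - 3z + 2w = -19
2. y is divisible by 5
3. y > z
Yes

Take x = 0, y = 0, z = -1, w = -11. Substituting into each constraint:
  (1) 3(0) - 2(0) - 3(-1) + 2(-11) = -19 ✓
  (2) 0 = 5 × 0, remainder 0 ✓
  (3) 0 > -1 ✓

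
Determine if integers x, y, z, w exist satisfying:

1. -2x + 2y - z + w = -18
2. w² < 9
Yes

Take x = 9, y = 0, z = 0, w = 0. Substituting into each constraint:
  (1) -2(9) + 2(0) + 0 + 0 = -18 ✓
  (2) w² = (0)² = 0, and 0 < 9 ✓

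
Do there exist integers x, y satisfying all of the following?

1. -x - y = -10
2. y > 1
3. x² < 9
Yes

Take x = 0, y = 10. Substituting into each constraint:
  (1) 0 + (-10) = -10 ✓
  (2) 10 > 1 ✓
  (3) x² = (0)² = 0, and 0 < 9 ✓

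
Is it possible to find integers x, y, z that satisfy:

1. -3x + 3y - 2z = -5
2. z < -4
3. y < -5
Yes

Take x = -1, y = -6, z = -5. Substituting into each constraint:
  (1) -3(-1) + 3(-6) - 2(-5) = -5 ✓
  (2) -5 < -4 ✓
  (3) -6 < -5 ✓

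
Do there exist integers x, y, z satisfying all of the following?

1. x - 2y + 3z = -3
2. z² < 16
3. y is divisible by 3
Yes

Take x = 0, y = 0, z = -1. Substituting into each constraint:
  (1) 0 - 2(0) + 3(-1) = -3 ✓
  (2) z² = (-1)² = 1, and 1 < 16 ✓
  (3) 0 = 3 × 0, remainder 0 ✓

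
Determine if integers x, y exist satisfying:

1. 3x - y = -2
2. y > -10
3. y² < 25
Yes

Take x = 0, y = 2. Substituting into each constraint:
  (1) 3(0) + (-2) = -2 ✓
  (2) 2 > -10 ✓
  (3) y² = (2)² = 4, and 4 < 25 ✓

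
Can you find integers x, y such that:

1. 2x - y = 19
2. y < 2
Yes

Take x = 10, y = 1. Substituting into each constraint:
  (1) 2(10) + (-1) = 19 ✓
  (2) 1 < 2 ✓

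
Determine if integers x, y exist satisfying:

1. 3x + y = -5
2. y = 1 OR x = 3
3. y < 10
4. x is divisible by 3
Yes

Take x = 3, y = -14. Substituting into each constraint:
  (1) 3(3) + (-14) = -5 ✓
  (2) x = 3, target 3 ✓ (second branch holds)
  (3) -14 < 10 ✓
  (4) 3 = 3 × 1, remainder 0 ✓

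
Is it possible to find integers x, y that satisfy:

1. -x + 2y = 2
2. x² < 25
Yes

Take x = -2, y = 0. Substituting into each constraint:
  (1) 2 + 2(0) = 2 ✓
  (2) x² = (-2)² = 4, and 4 < 25 ✓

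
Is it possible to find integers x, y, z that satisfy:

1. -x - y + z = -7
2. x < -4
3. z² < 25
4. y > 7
Yes

Take x = -5, y = 8, z = -4. Substituting into each constraint:
  (1) 5 + (-8) + (-4) = -7 ✓
  (2) -5 < -4 ✓
  (3) z² = (-4)² = 16, and 16 < 25 ✓
  (4) 8 > 7 ✓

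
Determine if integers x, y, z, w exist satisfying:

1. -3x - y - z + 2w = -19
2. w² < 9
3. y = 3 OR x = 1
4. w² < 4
Yes

Take x = 0, y = 3, z = 16, w = 0. Substituting into each constraint:
  (1) -3(0) + (-3) + (-16) + 2(0) = -19 ✓
  (2) w² = (0)² = 0, and 0 < 9 ✓
  (3) y = 3, target 3 ✓ (first branch holds)
  (4) w² = (0)² = 0, and 0 < 4 ✓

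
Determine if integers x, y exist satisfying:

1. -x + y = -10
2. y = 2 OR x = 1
Yes

Take x = 12, y = 2. Substituting into each constraint:
  (1) (-12) + 2 = -10 ✓
  (2) y = 2, target 2 ✓ (first branch holds)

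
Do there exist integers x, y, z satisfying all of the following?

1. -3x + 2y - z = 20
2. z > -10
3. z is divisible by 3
Yes

Take x = -6, y = 1, z = 0. Substituting into each constraint:
  (1) -3(-6) + 2(1) + 0 = 20 ✓
  (2) 0 > -10 ✓
  (3) 0 = 3 × 0, remainder 0 ✓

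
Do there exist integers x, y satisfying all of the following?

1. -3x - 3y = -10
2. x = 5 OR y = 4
No

Even the single constraint (-3x - 3y = -10) is infeasible over the integers.

  - -3x - 3y = -10: every term on the left is divisible by 3, so the LHS ≡ 0 (mod 3), but the RHS -10 is not — no integer solution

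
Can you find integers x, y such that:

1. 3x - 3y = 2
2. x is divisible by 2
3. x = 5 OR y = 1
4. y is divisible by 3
No

Even the single constraint (3x - 3y = 2) is infeasible over the integers.

  - 3x - 3y = 2: every term on the left is divisible by 3, so the LHS ≡ 0 (mod 3), but the RHS 2 is not — no integer solution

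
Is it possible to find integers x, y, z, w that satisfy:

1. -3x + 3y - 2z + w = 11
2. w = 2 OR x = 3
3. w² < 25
Yes

Take x = 0, y = 1, z = -3, w = 2. Substituting into each constraint:
  (1) -3(0) + 3(1) - 2(-3) + 2 = 11 ✓
  (2) w = 2, target 2 ✓ (first branch holds)
  (3) w² = (2)² = 4, and 4 < 25 ✓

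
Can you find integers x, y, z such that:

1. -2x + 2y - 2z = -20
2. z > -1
Yes

Take x = 0, y = 0, z = 10. Substituting into each constraint:
  (1) -2(0) + 2(0) - 2(10) = -20 ✓
  (2) 10 > -1 ✓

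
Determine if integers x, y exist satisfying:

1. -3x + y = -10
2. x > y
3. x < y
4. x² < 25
No

A contradictory subset is {x > y, x < y}. No integer assignment can satisfy these jointly:

  - x > y: bounds one variable relative to another variable
  - x < y: bounds one variable relative to another variable

Direct contradiction: x > y and y > x cannot both hold.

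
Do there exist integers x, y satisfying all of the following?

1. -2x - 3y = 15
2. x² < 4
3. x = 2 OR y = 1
No

The full constraint system is jointly infeasible over the integers. Each constraint and what it forces:

  - -2x - 3y = 15: is a linear equation tying the variables together
  - x² < 4: restricts x to |x| ≤ 1
  - x = 2 OR y = 1: forces a choice: either x = 2 or y = 1

Split on the disjunction (x = 2 OR y = 1):
  • If x = 2: this contradicts x² < 4, which requires |x| ≤ 1.
  • If y = 1: the equation forces x = -9, but x² < 4 requires |x| ≤ 1.
Both branches are infeasible, so the system has no integer solution.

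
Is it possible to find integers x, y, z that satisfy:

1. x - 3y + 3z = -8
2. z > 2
Yes

Take x = 1, y = 6, z = 3. Substituting into each constraint:
  (1) 1 - 3(6) + 3(3) = -8 ✓
  (2) 3 > 2 ✓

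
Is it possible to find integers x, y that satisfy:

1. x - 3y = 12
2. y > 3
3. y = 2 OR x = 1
No

The full constraint system is jointly infeasible over the integers. Each constraint and what it forces:

  - x - 3y = 12: is a linear equation tying the variables together
  - y > 3: bounds one variable relative to a constant
  - y = 2 OR x = 1: forces a choice: either y = 2 or x = 1

Split on the disjunction (y = 2 OR x = 1):
  • If y = 2: this contradicts the bound y ≥ 4.
  • If x = 1: with x = 1, every remaining term of the linear equation is divisible by 3, so the left side is ≡ 0 (mod 3); but the right side 11 ≡ 2 (mod 3). No integers can satisfy it.
Both branches are infeasible, so the system has no integer solution.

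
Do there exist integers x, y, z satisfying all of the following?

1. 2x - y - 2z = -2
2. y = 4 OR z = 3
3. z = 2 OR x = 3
Yes

Take x = 3, y = 2, z = 3. Substituting into each constraint:
  (1) 2(3) + (-2) - 2(3) = -2 ✓
  (2) z = 3, target 3 ✓ (second branch holds)
  (3) x = 3, target 3 ✓ (second branch holds)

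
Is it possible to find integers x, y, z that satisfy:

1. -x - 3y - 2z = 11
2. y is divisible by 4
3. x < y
Yes

Take x = -1, y = 0, z = -5. Substituting into each constraint:
  (1) 1 - 3(0) - 2(-5) = 11 ✓
  (2) 0 = 4 × 0, remainder 0 ✓
  (3) -1 < 0 ✓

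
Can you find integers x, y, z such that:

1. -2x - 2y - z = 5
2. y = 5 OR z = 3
Yes

Take x = 0, y = 5, z = -15. Substituting into each constraint:
  (1) -2(0) - 2(5) + 15 = 5 ✓
  (2) y = 5, target 5 ✓ (first branch holds)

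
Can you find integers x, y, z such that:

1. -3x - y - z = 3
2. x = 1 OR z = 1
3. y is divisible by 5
Yes

Take x = 1, y = 0, z = -6. Substituting into each constraint:
  (1) -3(1) + 0 + 6 = 3 ✓
  (2) x = 1, target 1 ✓ (first branch holds)
  (3) 0 = 5 × 0, remainder 0 ✓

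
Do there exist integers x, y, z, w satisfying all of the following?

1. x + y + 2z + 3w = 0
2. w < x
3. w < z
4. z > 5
Yes

Take x = 1, y = -13, z = 6, w = 0. Substituting into each constraint:
  (1) 1 + (-13) + 2(6) + 3(0) = 0 ✓
  (2) 0 < 1 ✓
  (3) 0 < 6 ✓
  (4) 6 > 5 ✓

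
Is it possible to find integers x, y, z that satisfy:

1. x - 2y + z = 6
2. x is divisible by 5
Yes

Take x = 0, y = -3, z = 0. Substituting into each constraint:
  (1) 0 - 2(-3) + 0 = 6 ✓
  (2) 0 = 5 × 0, remainder 0 ✓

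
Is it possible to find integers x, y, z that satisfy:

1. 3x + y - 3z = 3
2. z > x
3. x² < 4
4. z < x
No

A contradictory subset is {z > x, z < x}. No integer assignment can satisfy these jointly:

  - z > x: bounds one variable relative to another variable
  - z < x: bounds one variable relative to another variable

Direct contradiction: z > x and x > z cannot both hold.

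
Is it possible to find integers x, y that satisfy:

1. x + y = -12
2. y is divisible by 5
Yes

Take x = -12, y = 0. Substituting into each constraint:
  (1) (-12) + 0 = -12 ✓
  (2) 0 = 5 × 0, remainder 0 ✓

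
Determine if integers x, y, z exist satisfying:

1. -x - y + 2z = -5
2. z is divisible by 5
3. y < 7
Yes

Take x = 5, y = 0, z = 0. Substituting into each constraint:
  (1) (-5) + 0 + 2(0) = -5 ✓
  (2) 0 = 5 × 0, remainder 0 ✓
  (3) 0 < 7 ✓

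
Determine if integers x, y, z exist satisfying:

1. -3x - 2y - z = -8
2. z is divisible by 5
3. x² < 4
Yes

Take x = 1, y = 5, z = -5. Substituting into each constraint:
  (1) -3(1) - 2(5) + 5 = -8 ✓
  (2) -5 = 5 × -1, remainder 0 ✓
  (3) x² = (1)² = 1, and 1 < 4 ✓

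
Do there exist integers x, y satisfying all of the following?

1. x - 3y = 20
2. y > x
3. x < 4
Yes

Take x = -13, y = -11. Substituting into each constraint:
  (1) (-13) - 3(-11) = 20 ✓
  (2) -11 > -13 ✓
  (3) -13 < 4 ✓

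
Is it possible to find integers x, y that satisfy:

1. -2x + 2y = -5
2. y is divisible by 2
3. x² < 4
No

Even the single constraint (-2x + 2y = -5) is infeasible over the integers.

  - -2x + 2y = -5: every term on the left is divisible by 2, so the LHS ≡ 0 (mod 2), but the RHS -5 is not — no integer solution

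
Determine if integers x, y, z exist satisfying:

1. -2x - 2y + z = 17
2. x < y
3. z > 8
Yes

Take x = -1, y = 0, z = 15. Substituting into each constraint:
  (1) -2(-1) - 2(0) + 15 = 17 ✓
  (2) -1 < 0 ✓
  (3) 15 > 8 ✓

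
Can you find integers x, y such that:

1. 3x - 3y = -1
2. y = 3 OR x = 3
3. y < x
No

Even the single constraint (3x - 3y = -1) is infeasible over the integers.

  - 3x - 3y = -1: every term on the left is divisible by 3, so the LHS ≡ 0 (mod 3), but the RHS -1 is not — no integer solution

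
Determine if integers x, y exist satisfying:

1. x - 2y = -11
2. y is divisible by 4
Yes

Take x = -11, y = 0. Substituting into each constraint:
  (1) (-11) - 2(0) = -11 ✓
  (2) 0 = 4 × 0, remainder 0 ✓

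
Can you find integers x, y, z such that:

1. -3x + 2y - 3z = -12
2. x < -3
Yes

Take x = -4, y = -12, z = 0. Substituting into each constraint:
  (1) -3(-4) + 2(-12) - 3(0) = -12 ✓
  (2) -4 < -3 ✓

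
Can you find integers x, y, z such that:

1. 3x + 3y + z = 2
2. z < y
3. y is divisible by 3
Yes

Take x = 1, y = 0, z = -1. Substituting into each constraint:
  (1) 3(1) + 3(0) + (-1) = 2 ✓
  (2) -1 < 0 ✓
  (3) 0 = 3 × 0, remainder 0 ✓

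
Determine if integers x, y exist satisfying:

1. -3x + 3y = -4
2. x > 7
No

Even the single constraint (-3x + 3y = -4) is infeasible over the integers.

  - -3x + 3y = -4: every term on the left is divisible by 3, so the LHS ≡ 0 (mod 3), but the RHS -4 is not — no integer solution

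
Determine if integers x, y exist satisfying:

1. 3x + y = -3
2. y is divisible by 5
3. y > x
Yes

Take x = -1, y = 0. Substituting into each constraint:
  (1) 3(-1) + 0 = -3 ✓
  (2) 0 = 5 × 0, remainder 0 ✓
  (3) 0 > -1 ✓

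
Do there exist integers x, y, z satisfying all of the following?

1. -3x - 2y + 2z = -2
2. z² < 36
Yes

Take x = 0, y = 0, z = -1. Substituting into each constraint:
  (1) -3(0) - 2(0) + 2(-1) = -2 ✓
  (2) z² = (-1)² = 1, and 1 < 36 ✓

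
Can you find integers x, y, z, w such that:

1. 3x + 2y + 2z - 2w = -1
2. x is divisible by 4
No

The full constraint system is jointly infeasible over the integers. Each constraint and what it forces:

  - 3x + 2y + 2z - 2w = -1: is a linear equation tying the variables together
  - x is divisible by 4: restricts x to multiples of 4

Modular obstruction: writing x = 4x', every remaining term of the linear equation is divisible by 2, so the left side is ≡ 0 (mod 2); but the right side -1 ≡ 1 (mod 2). No integers can satisfy it.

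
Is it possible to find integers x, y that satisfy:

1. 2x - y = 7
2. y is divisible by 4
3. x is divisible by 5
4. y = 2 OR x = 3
No

A contradictory subset is {2x - y = 7, x is divisible by 5, y = 2 OR x = 3}. No integer assignment can satisfy these jointly:

  - 2x - y = 7: is a linear equation tying the variables together
  - x is divisible by 5: restricts x to multiples of 5
  - y = 2 OR x = 3: forces a choice: either y = 2 or x = 3

Split on the disjunction (y = 2 OR x = 3):
  • If y = 2: with y = 2, writing x = 5x', every remaining term of the linear equation is divisible by 10, so the left side is ≡ 0 (mod 10); but the right side 9 ≡ 9 (mod 10). No integers can satisfy it.
  • If x = 3: this contradicts the divisibility constraint — 3 is not a multiple of 5.
Both branches are infeasible, so the system has no integer solution.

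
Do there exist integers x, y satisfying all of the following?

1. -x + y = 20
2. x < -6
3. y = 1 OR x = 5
Yes

Take x = -19, y = 1. Substituting into each constraint:
  (1) 19 + 1 = 20 ✓
  (2) -19 < -6 ✓
  (3) y = 1, target 1 ✓ (first branch holds)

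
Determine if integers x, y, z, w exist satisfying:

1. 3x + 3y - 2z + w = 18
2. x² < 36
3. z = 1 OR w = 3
Yes

Take x = -1, y = 7, z = 1, w = 2. Substituting into each constraint:
  (1) 3(-1) + 3(7) - 2(1) + 2 = 18 ✓
  (2) x² = (-1)² = 1, and 1 < 36 ✓
  (3) z = 1, target 1 ✓ (first branch holds)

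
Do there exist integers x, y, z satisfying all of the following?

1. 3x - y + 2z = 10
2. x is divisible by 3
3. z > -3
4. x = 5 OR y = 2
Yes

Take x = 0, y = 2, z = 6. Substituting into each constraint:
  (1) 3(0) + (-2) + 2(6) = 10 ✓
  (2) 0 = 3 × 0, remainder 0 ✓
  (3) 6 > -3 ✓
  (4) y = 2, target 2 ✓ (second branch holds)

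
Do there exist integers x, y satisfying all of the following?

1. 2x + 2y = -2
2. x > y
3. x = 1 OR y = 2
Yes

Take x = 1, y = -2. Substituting into each constraint:
  (1) 2(1) + 2(-2) = -2 ✓
  (2) 1 > -2 ✓
  (3) x = 1, target 1 ✓ (first branch holds)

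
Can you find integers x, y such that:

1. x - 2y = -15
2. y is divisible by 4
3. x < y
Yes

Take x = -15, y = 0. Substituting into each constraint:
  (1) (-15) - 2(0) = -15 ✓
  (2) 0 = 4 × 0, remainder 0 ✓
  (3) -15 < 0 ✓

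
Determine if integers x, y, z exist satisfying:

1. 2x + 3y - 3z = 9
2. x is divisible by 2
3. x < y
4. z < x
Yes

Take x = 0, y = 2, z = -1. Substituting into each constraint:
  (1) 2(0) + 3(2) - 3(-1) = 9 ✓
  (2) 0 = 2 × 0, remainder 0 ✓
  (3) 0 < 2 ✓
  (4) -1 < 0 ✓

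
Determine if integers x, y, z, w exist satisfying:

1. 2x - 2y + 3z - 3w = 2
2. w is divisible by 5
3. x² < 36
Yes

Take x = 1, y = 0, z = 0, w = 0. Substituting into each constraint:
  (1) 2(1) - 2(0) + 3(0) - 3(0) = 2 ✓
  (2) 0 = 5 × 0, remainder 0 ✓
  (3) x² = (1)² = 1, and 1 < 36 ✓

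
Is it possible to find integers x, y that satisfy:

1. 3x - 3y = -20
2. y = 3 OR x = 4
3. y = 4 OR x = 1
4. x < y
No

Even the single constraint (3x - 3y = -20) is infeasible over the integers.

  - 3x - 3y = -20: every term on the left is divisible by 3, so the LHS ≡ 0 (mod 3), but the RHS -20 is not — no integer solution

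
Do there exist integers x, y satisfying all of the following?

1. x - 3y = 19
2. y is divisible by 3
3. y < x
Yes

Take x = 19, y = 0. Substituting into each constraint:
  (1) 19 - 3(0) = 19 ✓
  (2) 0 = 3 × 0, remainder 0 ✓
  (3) 0 < 19 ✓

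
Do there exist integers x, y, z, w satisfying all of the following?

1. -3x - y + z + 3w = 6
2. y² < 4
Yes

Take x = 0, y = 0, z = 6, w = 0. Substituting into each constraint:
  (1) -3(0) + 0 + 6 + 3(0) = 6 ✓
  (2) y² = (0)² = 0, and 0 < 4 ✓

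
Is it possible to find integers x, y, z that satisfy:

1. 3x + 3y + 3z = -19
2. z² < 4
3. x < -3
No

Even the single constraint (3x + 3y + 3z = -19) is infeasible over the integers.

  - 3x + 3y + 3z = -19: every term on the left is divisible by 3, so the LHS ≡ 0 (mod 3), but the RHS -19 is not — no integer solution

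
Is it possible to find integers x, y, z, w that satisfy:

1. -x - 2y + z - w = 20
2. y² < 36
Yes

Take x = 0, y = 0, z = 20, w = 0. Substituting into each constraint:
  (1) 0 - 2(0) + 20 + 0 = 20 ✓
  (2) y² = (0)² = 0, and 0 < 36 ✓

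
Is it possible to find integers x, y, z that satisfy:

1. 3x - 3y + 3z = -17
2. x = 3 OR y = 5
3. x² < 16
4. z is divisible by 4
No

Even the single constraint (3x - 3y + 3z = -17) is infeasible over the integers.

  - 3x - 3y + 3z = -17: every term on the left is divisible by 3, so the LHS ≡ 0 (mod 3), but the RHS -17 is not — no integer solution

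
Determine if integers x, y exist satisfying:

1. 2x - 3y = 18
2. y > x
Yes

Take x = -21, y = -20. Substituting into each constraint:
  (1) 2(-21) - 3(-20) = 18 ✓
  (2) -20 > -21 ✓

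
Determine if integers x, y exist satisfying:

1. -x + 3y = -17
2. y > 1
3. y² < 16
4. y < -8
No

A contradictory subset is {y > 1, y < -8}. No integer assignment can satisfy these jointly:

  - y > 1: bounds one variable relative to a constant
  - y < -8: bounds one variable relative to a constant

Direct contradiction: the bounds on y require y ≥ 2 and y ≤ -9 simultaneously, which is empty.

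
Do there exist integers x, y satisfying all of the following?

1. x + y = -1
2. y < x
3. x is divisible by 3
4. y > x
No

A contradictory subset is {y < x, y > x}. No integer assignment can satisfy these jointly:

  - y < x: bounds one variable relative to another variable
  - y > x: bounds one variable relative to another variable

Direct contradiction: x > y and y > x cannot both hold.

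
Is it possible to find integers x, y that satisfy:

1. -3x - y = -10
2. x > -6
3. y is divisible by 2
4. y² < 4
No

A contradictory subset is {-3x - y = -10, y is divisible by 2, y² < 4}. No integer assignment can satisfy these jointly:

  - -3x - y = -10: is a linear equation tying the variables together
  - y is divisible by 2: restricts y to multiples of 2
  - y² < 4: restricts y to |y| ≤ 1

The bounds confine y to {0} with 2 | y. For each value, substitute into the equation:
  • y = 0: the equation gives -3x = -10, so x would not be an integer.
Every case fails, so no integer solution exists.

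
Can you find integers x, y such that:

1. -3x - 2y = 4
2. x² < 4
Yes

Take x = 0, y = -2. Substituting into each constraint:
  (1) -3(0) - 2(-2) = 4 ✓
  (2) x² = (0)² = 0, and 0 < 4 ✓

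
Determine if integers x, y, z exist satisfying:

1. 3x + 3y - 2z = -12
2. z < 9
Yes

Take x = -4, y = 0, z = 0. Substituting into each constraint:
  (1) 3(-4) + 3(0) - 2(0) = -12 ✓
  (2) 0 < 9 ✓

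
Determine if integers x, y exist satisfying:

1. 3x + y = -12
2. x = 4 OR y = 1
Yes

Take x = 4, y = -24. Substituting into each constraint:
  (1) 3(4) + (-24) = -12 ✓
  (2) x = 4, target 4 ✓ (first branch holds)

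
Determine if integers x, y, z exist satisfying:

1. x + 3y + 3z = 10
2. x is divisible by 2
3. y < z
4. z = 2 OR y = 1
Yes

Take x = 4, y = 0, z = 2. Substituting into each constraint:
  (1) 4 + 3(0) + 3(2) = 10 ✓
  (2) 4 = 2 × 2, remainder 0 ✓
  (3) 0 < 2 ✓
  (4) z = 2, target 2 ✓ (first branch holds)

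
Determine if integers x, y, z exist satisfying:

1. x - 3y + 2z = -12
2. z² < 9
Yes

Take x = -12, y = 0, z = 0. Substituting into each constraint:
  (1) (-12) - 3(0) + 2(0) = -12 ✓
  (2) z² = (0)² = 0, and 0 < 9 ✓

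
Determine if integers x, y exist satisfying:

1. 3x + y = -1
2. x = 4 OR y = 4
Yes

Take x = 4, y = -13. Substituting into each constraint:
  (1) 3(4) + (-13) = -1 ✓
  (2) x = 4, target 4 ✓ (first branch holds)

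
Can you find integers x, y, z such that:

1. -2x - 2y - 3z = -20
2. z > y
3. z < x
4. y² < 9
Yes

Take x = 11, y = -1, z = 0. Substituting into each constraint:
  (1) -2(11) - 2(-1) - 3(0) = -20 ✓
  (2) 0 > -1 ✓
  (3) 0 < 11 ✓
  (4) y² = (-1)² = 1, and 1 < 9 ✓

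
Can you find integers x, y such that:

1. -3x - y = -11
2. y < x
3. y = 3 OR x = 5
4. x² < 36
Yes

Take x = 5, y = -4. Substituting into each constraint:
  (1) -3(5) + 4 = -11 ✓
  (2) -4 < 5 ✓
  (3) x = 5, target 5 ✓ (second branch holds)
  (4) x² = (5)² = 25, and 25 < 36 ✓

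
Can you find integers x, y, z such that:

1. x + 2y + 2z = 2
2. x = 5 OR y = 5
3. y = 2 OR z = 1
Yes

Take x = -10, y = 5, z = 1. Substituting into each constraint:
  (1) (-10) + 2(5) + 2(1) = 2 ✓
  (2) y = 5, target 5 ✓ (second branch holds)
  (3) z = 1, target 1 ✓ (second branch holds)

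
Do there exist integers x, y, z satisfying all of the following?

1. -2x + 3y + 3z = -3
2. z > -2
Yes

Take x = 3, y = 1, z = 0. Substituting into each constraint:
  (1) -2(3) + 3(1) + 3(0) = -3 ✓
  (2) 0 > -2 ✓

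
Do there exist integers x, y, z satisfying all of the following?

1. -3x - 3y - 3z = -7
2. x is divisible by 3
No

Even the single constraint (-3x - 3y - 3z = -7) is infeasible over the integers.

  - -3x - 3y - 3z = -7: every term on the left is divisible by 3, so the LHS ≡ 0 (mod 3), but the RHS -7 is not — no integer solution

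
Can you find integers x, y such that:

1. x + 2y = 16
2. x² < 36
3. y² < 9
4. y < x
No

The full constraint system is jointly infeasible over the integers. Each constraint and what it forces:

  - x + 2y = 16: is a linear equation tying the variables together
  - x² < 36: restricts x to |x| ≤ 5
  - y² < 9: restricts y to |y| ≤ 2
  - y < x: bounds one variable relative to another variable

Range argument: with x ∈ [-5, 5], y ∈ [-2, 2], the left side of the equation is at most 9, but the right side is 16 > 9. No integer solution exists.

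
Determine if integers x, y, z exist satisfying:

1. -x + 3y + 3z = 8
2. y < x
Yes

Take x = 1, y = 0, z = 3. Substituting into each constraint:
  (1) (-1) + 3(0) + 3(3) = 8 ✓
  (2) 0 < 1 ✓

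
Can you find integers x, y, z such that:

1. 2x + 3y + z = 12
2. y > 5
Yes

Take x = 0, y = 6, z = -6. Substituting into each constraint:
  (1) 2(0) + 3(6) + (-6) = 12 ✓
  (2) 6 > 5 ✓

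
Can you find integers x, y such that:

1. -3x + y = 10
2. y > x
Yes

Take x = 0, y = 10. Substituting into each constraint:
  (1) -3(0) + 10 = 10 ✓
  (2) 10 > 0 ✓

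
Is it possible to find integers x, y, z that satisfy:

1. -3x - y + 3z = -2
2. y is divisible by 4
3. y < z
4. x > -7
Yes

Take x = -1, y = -4, z = -3. Substituting into each constraint:
  (1) -3(-1) + 4 + 3(-3) = -2 ✓
  (2) -4 = 4 × -1, remainder 0 ✓
  (3) -4 < -3 ✓
  (4) -1 > -7 ✓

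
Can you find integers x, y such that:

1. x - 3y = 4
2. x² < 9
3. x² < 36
Yes

Take x = 1, y = -1. Substituting into each constraint:
  (1) 1 - 3(-1) = 4 ✓
  (2) x² = (1)² = 1, and 1 < 9 ✓
  (3) x² = (1)² = 1, and 1 < 36 ✓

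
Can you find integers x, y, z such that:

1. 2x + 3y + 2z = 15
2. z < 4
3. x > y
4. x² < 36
Yes

Take x = 4, y = 3, z = -1. Substituting into each constraint:
  (1) 2(4) + 3(3) + 2(-1) = 15 ✓
  (2) -1 < 4 ✓
  (3) 4 > 3 ✓
  (4) x² = (4)² = 16, and 16 < 36 ✓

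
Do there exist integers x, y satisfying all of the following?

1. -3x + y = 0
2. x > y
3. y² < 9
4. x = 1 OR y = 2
No

A contradictory subset is {-3x + y = 0, x > y, x = 1 OR y = 2}. No integer assignment can satisfy these jointly:

  - -3x + y = 0: is a linear equation tying the variables together
  - x > y: bounds one variable relative to another variable
  - x = 1 OR y = 2: forces a choice: either x = 1 or y = 2

Split on the disjunction (x = 1 OR y = 2):
  • If x = 1: the equation forces y = 3, giving (x, y) = (1, 3), which violates x > y.
  • If y = 2: with y = 2, every remaining term of the linear equation is divisible by 3, so the left side is ≡ 0 (mod 3); but the right side -2 ≡ 1 (mod 3). No integers can satisfy it.
Both branches are infeasible, so the system has no integer solution.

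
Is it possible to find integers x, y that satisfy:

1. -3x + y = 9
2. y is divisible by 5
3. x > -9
Yes

Take x = -3, y = 0. Substituting into each constraint:
  (1) -3(-3) + 0 = 9 ✓
  (2) 0 = 5 × 0, remainder 0 ✓
  (3) -3 > -9 ✓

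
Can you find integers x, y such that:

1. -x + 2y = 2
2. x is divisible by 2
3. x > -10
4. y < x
Yes

Take x = 4, y = 3. Substituting into each constraint:
  (1) (-4) + 2(3) = 2 ✓
  (2) 4 = 2 × 2, remainder 0 ✓
  (3) 4 > -10 ✓
  (4) 3 < 4 ✓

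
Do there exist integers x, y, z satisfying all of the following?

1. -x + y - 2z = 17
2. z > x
Yes

Take x = 0, y = 19, z = 1. Substituting into each constraint:
  (1) 0 + 19 - 2(1) = 17 ✓
  (2) 1 > 0 ✓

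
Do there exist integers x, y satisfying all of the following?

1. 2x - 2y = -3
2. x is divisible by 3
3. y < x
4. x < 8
No

Even the single constraint (2x - 2y = -3) is infeasible over the integers.

  - 2x - 2y = -3: every term on the left is divisible by 2, so the LHS ≡ 0 (mod 2), but the RHS -3 is not — no integer solution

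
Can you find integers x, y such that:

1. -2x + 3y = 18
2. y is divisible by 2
Yes

Take x = -9, y = 0. Substituting into each constraint:
  (1) -2(-9) + 3(0) = 18 ✓
  (2) 0 = 2 × 0, remainder 0 ✓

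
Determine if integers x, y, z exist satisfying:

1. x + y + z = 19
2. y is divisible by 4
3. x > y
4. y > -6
Yes

Take x = 1, y = 0, z = 18. Substituting into each constraint:
  (1) 1 + 0 + 18 = 19 ✓
  (2) 0 = 4 × 0, remainder 0 ✓
  (3) 1 > 0 ✓
  (4) 0 > -6 ✓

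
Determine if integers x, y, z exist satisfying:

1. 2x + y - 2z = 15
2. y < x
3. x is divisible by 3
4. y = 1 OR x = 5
Yes

Take x = 6, y = 1, z = -1. Substituting into each constraint:
  (1) 2(6) + 1 - 2(-1) = 15 ✓
  (2) 1 < 6 ✓
  (3) 6 = 3 × 2, remainder 0 ✓
  (4) y = 1, target 1 ✓ (first branch holds)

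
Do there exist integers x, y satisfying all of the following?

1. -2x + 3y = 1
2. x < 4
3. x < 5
Yes

Take x = 1, y = 1. Substituting into each constraint:
  (1) -2(1) + 3(1) = 1 ✓
  (2) 1 < 4 ✓
  (3) 1 < 5 ✓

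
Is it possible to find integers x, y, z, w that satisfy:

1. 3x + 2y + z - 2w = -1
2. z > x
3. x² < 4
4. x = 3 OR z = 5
Yes

Take x = 0, y = -3, z = 5, w = 0. Substituting into each constraint:
  (1) 3(0) + 2(-3) + 5 - 2(0) = -1 ✓
  (2) 5 > 0 ✓
  (3) x² = (0)² = 0, and 0 < 4 ✓
  (4) z = 5, target 5 ✓ (second branch holds)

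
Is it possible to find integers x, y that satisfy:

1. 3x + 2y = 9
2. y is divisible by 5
Yes

Take x = 3, y = 0. Substituting into each constraint:
  (1) 3(3) + 2(0) = 9 ✓
  (2) 0 = 5 × 0, remainder 0 ✓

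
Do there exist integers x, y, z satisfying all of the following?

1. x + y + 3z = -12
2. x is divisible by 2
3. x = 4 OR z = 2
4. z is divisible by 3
Yes

Take x = 4, y = -16, z = 0. Substituting into each constraint:
  (1) 4 + (-16) + 3(0) = -12 ✓
  (2) 4 = 2 × 2, remainder 0 ✓
  (3) x = 4, target 4 ✓ (first branch holds)
  (4) 0 = 3 × 0, remainder 0 ✓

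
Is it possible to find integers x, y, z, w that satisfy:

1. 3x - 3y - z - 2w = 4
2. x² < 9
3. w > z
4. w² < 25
Yes

Take x = 0, y = -1, z = -1, w = 0. Substituting into each constraint:
  (1) 3(0) - 3(-1) + 1 - 2(0) = 4 ✓
  (2) x² = (0)² = 0, and 0 < 9 ✓
  (3) 0 > -1 ✓
  (4) w² = (0)² = 0, and 0 < 25 ✓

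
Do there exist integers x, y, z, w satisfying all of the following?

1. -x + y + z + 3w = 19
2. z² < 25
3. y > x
Yes

Take x = 0, y = 1, z = 0, w = 6. Substituting into each constraint:
  (1) 0 + 1 + 0 + 3(6) = 19 ✓
  (2) z² = (0)² = 0, and 0 < 25 ✓
  (3) 1 > 0 ✓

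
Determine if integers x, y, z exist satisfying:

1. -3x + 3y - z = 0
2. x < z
Yes

Take x = 2, y = 3, z = 3. Substituting into each constraint:
  (1) -3(2) + 3(3) + (-3) = 0 ✓
  (2) 2 < 3 ✓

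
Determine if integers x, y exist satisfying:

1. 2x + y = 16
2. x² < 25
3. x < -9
No

A contradictory subset is {x² < 25, x < -9}. No integer assignment can satisfy these jointly:

  - x² < 25: restricts x to |x| ≤ 4
  - x < -9: bounds one variable relative to a constant

Direct contradiction: the bounds on x require x ≥ -4 and x ≤ -10 simultaneously, which is empty.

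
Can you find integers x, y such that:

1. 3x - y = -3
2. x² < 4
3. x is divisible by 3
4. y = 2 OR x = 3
No

A contradictory subset is {3x - y = -3, x² < 4, y = 2 OR x = 3}. No integer assignment can satisfy these jointly:

  - 3x - y = -3: is a linear equation tying the variables together
  - x² < 4: restricts x to |x| ≤ 1
  - y = 2 OR x = 3: forces a choice: either y = 2 or x = 3

Split on the disjunction (y = 2 OR x = 3):
  • If y = 2: with y = 2, every remaining term of the linear equation is divisible by 3, so the left side is ≡ 0 (mod 3); but the right side -1 ≡ 2 (mod 3). No integers can satisfy it.
  • If x = 3: this contradicts x² < 4, which requires |x| ≤ 1.
Both branches are infeasible, so the system has no integer solution.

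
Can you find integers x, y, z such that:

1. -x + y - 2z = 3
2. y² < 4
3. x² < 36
Yes

Take x = 1, y = 0, z = -2. Substituting into each constraint:
  (1) (-1) + 0 - 2(-2) = 3 ✓
  (2) y² = (0)² = 0, and 0 < 4 ✓
  (3) x² = (1)² = 1, and 1 < 36 ✓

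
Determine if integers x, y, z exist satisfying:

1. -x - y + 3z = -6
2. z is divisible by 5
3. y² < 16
Yes

Take x = 4, y = 2, z = 0. Substituting into each constraint:
  (1) (-4) + (-2) + 3(0) = -6 ✓
  (2) 0 = 5 × 0, remainder 0 ✓
  (3) y² = (2)² = 4, and 4 < 16 ✓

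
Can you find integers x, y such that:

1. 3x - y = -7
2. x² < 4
Yes

Take x = 0, y = 7. Substituting into each constraint:
  (1) 3(0) + (-7) = -7 ✓
  (2) x² = (0)² = 0, and 0 < 4 ✓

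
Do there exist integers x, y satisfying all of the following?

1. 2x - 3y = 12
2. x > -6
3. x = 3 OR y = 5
Yes

Take x = 3, y = -2. Substituting into each constraint:
  (1) 2(3) - 3(-2) = 12 ✓
  (2) 3 > -6 ✓
  (3) x = 3, target 3 ✓ (first branch holds)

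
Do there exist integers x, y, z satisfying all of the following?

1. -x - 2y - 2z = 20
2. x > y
Yes

Take x = 0, y = -1, z = -9. Substituting into each constraint:
  (1) 0 - 2(-1) - 2(-9) = 20 ✓
  (2) 0 > -1 ✓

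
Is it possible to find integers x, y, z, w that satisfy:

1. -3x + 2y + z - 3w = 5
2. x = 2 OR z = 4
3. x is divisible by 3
Yes

Take x = 3, y = -1, z = 4, w = -4. Substituting into each constraint:
  (1) -3(3) + 2(-1) + 4 - 3(-4) = 5 ✓
  (2) z = 4, target 4 ✓ (second branch holds)
  (3) 3 = 3 × 1, remainder 0 ✓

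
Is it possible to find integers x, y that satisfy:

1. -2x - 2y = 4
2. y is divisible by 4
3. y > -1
Yes

Take x = -2, y = 0. Substituting into each constraint:
  (1) -2(-2) - 2(0) = 4 ✓
  (2) 0 = 4 × 0, remainder 0 ✓
  (3) 0 > -1 ✓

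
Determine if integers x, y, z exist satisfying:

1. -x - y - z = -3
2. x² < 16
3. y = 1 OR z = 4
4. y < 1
Yes

Take x = 0, y = -1, z = 4. Substituting into each constraint:
  (1) 0 + 1 + (-4) = -3 ✓
  (2) x² = (0)² = 0, and 0 < 16 ✓
  (3) z = 4, target 4 ✓ (second branch holds)
  (4) -1 < 1 ✓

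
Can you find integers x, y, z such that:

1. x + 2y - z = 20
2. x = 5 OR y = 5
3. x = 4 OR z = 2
Yes

Take x = 4, y = 5, z = -6. Substituting into each constraint:
  (1) 4 + 2(5) + 6 = 20 ✓
  (2) y = 5, target 5 ✓ (second branch holds)
  (3) x = 4, target 4 ✓ (first branch holds)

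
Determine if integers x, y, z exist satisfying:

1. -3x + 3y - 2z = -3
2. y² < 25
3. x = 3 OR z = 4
Yes

Take x = 3, y = 2, z = 0. Substituting into each constraint:
  (1) -3(3) + 3(2) - 2(0) = -3 ✓
  (2) y² = (2)² = 4, and 4 < 25 ✓
  (3) x = 3, target 3 ✓ (first branch holds)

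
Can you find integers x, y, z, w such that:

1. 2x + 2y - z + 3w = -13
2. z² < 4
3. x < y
Yes

Take x = 0, y = 1, z = 0, w = -5. Substituting into each constraint:
  (1) 2(0) + 2(1) + 0 + 3(-5) = -13 ✓
  (2) z² = (0)² = 0, and 0 < 4 ✓
  (3) 0 < 1 ✓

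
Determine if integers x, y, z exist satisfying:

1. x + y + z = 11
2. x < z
Yes

Take x = 0, y = 10, z = 1. Substituting into each constraint:
  (1) 0 + 10 + 1 = 11 ✓
  (2) 0 < 1 ✓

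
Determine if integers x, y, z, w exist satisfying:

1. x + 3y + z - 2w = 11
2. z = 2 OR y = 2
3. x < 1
Yes

Take x = -1, y = 2, z = 0, w = -3. Substituting into each constraint:
  (1) (-1) + 3(2) + 0 - 2(-3) = 11 ✓
  (2) y = 2, target 2 ✓ (second branch holds)
  (3) -1 < 1 ✓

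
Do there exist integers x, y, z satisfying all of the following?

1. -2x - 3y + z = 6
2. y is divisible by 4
Yes

Take x = -3, y = 0, z = 0. Substituting into each constraint:
  (1) -2(-3) - 3(0) + 0 = 6 ✓
  (2) 0 = 4 × 0, remainder 0 ✓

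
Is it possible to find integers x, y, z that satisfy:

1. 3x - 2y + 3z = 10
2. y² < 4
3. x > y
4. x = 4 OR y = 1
Yes

Take x = 4, y = 1, z = 0. Substituting into each constraint:
  (1) 3(4) - 2(1) + 3(0) = 10 ✓
  (2) y² = (1)² = 1, and 1 < 4 ✓
  (3) 4 > 1 ✓
  (4) x = 4, target 4 ✓ (first branch holds)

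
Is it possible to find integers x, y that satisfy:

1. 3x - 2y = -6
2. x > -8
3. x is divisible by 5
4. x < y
Yes

Take x = 0, y = 3. Substituting into each constraint:
  (1) 3(0) - 2(3) = -6 ✓
  (2) 0 > -8 ✓
  (3) 0 = 5 × 0, remainder 0 ✓
  (4) 0 < 3 ✓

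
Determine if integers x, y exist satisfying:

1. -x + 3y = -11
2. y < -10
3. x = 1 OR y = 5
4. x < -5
No

A contradictory subset is {y < -10, x = 1 OR y = 5, x < -5}. No integer assignment can satisfy these jointly:

  - y < -10: bounds one variable relative to a constant
  - x = 1 OR y = 5: forces a choice: either x = 1 or y = 5
  - x < -5: bounds one variable relative to a constant

Split on the disjunction (x = 1 OR y = 5):
  • If x = 1: this contradicts the bound x ≤ -6.
  • If y = 5: this contradicts the bound y ≤ -11.
Both branches are infeasible, so the system has no integer solution.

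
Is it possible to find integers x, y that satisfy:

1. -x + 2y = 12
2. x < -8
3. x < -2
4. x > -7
No

A contradictory subset is {x < -8, x > -7}. No integer assignment can satisfy these jointly:

  - x < -8: bounds one variable relative to a constant
  - x > -7: bounds one variable relative to a constant

Direct contradiction: the bounds on x require x ≥ -6 and x ≤ -9 simultaneously, which is empty.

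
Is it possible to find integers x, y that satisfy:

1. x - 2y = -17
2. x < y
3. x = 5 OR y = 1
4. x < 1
Yes

Take x = -15, y = 1. Substituting into each constraint:
  (1) (-15) - 2(1) = -17 ✓
  (2) -15 < 1 ✓
  (3) y = 1, target 1 ✓ (second branch holds)
  (4) -15 < 1 ✓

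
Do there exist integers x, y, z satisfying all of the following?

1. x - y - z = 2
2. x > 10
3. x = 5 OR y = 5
Yes

Take x = 11, y = 5, z = 4. Substituting into each constraint:
  (1) 11 + (-5) + (-4) = 2 ✓
  (2) 11 > 10 ✓
  (3) y = 5, target 5 ✓ (second branch holds)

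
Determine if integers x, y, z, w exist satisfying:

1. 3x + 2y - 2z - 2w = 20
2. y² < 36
Yes

Take x = 8, y = 0, z = 0, w = 2. Substituting into each constraint:
  (1) 3(8) + 2(0) - 2(0) - 2(2) = 20 ✓
  (2) y² = (0)² = 0, and 0 < 36 ✓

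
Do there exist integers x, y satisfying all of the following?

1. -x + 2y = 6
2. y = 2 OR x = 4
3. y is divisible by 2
Yes

Take x = -2, y = 2. Substituting into each constraint:
  (1) 2 + 2(2) = 6 ✓
  (2) y = 2, target 2 ✓ (first branch holds)
  (3) 2 = 2 × 1, remainder 0 ✓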